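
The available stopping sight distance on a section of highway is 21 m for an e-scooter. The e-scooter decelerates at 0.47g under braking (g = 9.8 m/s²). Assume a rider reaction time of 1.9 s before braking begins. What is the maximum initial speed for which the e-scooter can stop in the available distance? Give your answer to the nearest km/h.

Maximum speed ≈ 28 km/h

a = 0.47 × 9.8 = 4.606 m/s².
Stopping distance: v·t_r + v²/(2a) = 21 with t_r = 1.9 s and a = 4.606 m/s².
So v² + 17.503 v − 193.45 = 0.
Positive root: v = −a·t_r + √((a·t_r)² + 2a·d) = −8.751 + √(76.580 + 193.45) = 7.6816 m/s.
7.6816 m/s × 3.6 = 27.654 km/h.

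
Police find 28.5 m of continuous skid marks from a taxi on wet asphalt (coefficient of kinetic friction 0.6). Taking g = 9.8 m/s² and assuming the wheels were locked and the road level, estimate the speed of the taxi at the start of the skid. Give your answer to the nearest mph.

Deceleration a = μg = 0.6 × 9.8 = 5.880 m/s².
v = √(2a·d) = √(2 × 5.880 × 28.5) = √335.160 = 18.3074 m/s.
= 18.3074 ÷ 0.44704 = 40.952 mph.

Initial speed ≈ 41 mph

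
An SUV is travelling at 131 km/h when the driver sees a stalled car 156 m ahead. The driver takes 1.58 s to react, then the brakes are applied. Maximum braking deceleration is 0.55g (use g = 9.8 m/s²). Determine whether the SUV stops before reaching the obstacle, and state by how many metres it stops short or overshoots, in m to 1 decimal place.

131 km/h ÷ 3.6 = 36.3889 m/s.
a = 0.55 × 9.8 = 5.390 m/s².
Reaction distance = 36.3889 × 1.58 = 57.494 m.
Braking distance = v²/(2a) = 1324.152 / 10.780 = 122.834 m.
Total stopping distance = 57.494 + 122.834 = 180.328 m, vs 156 m available — it cannot stop in time and overshoots by 180.328 − 156 = 24.328 m.

No — it overshoots by 24.3 m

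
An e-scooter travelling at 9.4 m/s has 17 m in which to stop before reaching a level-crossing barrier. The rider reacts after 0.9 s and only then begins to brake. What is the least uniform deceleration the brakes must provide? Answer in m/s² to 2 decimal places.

Distance covered during reaction = 9.4000 × 0.9 = 8.460 m.
Distance available for braking: 17 − 8.460 = 8.540 m.
v² = 2a·d ⇒ a = v²/(2d) = 9.4000² / (2 × 8.540) = 88.360 / 17.080 = 5.1733 m/s².

Required deceleration ≈ 5.17 m/s²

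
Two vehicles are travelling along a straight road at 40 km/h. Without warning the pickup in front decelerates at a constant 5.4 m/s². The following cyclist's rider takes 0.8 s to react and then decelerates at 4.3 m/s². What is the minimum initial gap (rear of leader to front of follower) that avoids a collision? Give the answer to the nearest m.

Minimum gap ≈ 12 m

40 km/h ÷ 3.6 = 11.1111 m/s.
Leader travels v²/(2a_L) = 123.457 / 10.800 = 11.431 m before stopping.
Follower covers v·t_r = 11.1111 × 0.8 = 8.889 m while reacting, then v²/(2a_F) = 123.457 / 8.600 = 14.355 m while braking, for a total of 8.889 + 14.355 = 23.244 m.
Since a_F ≤ a_L and the follower starts braking later, the follower is never slower than the leader, so the closest approach is when both have stopped.
Minimum gap = 23.244 − 11.431 = 11.813 m.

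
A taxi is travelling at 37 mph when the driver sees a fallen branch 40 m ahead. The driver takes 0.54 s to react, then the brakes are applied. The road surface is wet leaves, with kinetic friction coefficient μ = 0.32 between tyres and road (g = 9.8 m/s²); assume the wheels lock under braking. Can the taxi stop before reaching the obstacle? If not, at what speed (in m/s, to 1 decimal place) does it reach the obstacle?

37 mph × 0.44704 = 16.5405 m/s.
a = μg = 0.32 × 9.8 = 3.136 m/s².
Reaction distance = 16.5405 × 0.54 = 8.932 m.
Braking distance needed to stop: v²/(2a) = 273.588 / 6.272 = 43.621 m, so total needed = 8.932 + 43.621 = 52.553 m > 40 m — it cannot stop.
Distance remaining when braking begins: 40 − 8.932 = 31.068 m.
v² = v₀² − 2a·d = 273.588 − 2 × 3.136 × 31.068 = 78.730 m²/s².
v = √78.730 = 8.873 m/s.

No — it strikes the obstacle at 8.9 m/s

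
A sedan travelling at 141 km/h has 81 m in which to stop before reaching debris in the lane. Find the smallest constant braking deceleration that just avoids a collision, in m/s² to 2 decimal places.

Required deceleration ≈ 9.47 m/s²

141 km/h ÷ 3.6 = 39.1667 m/s.
v² = 2a·d ⇒ a = v²/(2d) = 39.1667² / (2 × 81.000) = 1534.030 / 162.000 = 9.4693 m/s².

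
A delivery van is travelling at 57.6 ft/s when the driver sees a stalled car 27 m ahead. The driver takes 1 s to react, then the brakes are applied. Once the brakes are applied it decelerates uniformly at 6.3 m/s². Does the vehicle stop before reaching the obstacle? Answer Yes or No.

57.6 ft/s × 0.3048 = 17.5565 m/s.
Reaction distance = 17.5565 × 1 = 17.556 m.
Braking distance = v²/(2a) = 308.231 / 12.600 = 24.463 m.
Total stopping distance = 17.556 + 24.463 = 42.019 m, vs 27 m available — it cannot stop in time and overshoots by 42.019 − 27 = 15.019 m.

No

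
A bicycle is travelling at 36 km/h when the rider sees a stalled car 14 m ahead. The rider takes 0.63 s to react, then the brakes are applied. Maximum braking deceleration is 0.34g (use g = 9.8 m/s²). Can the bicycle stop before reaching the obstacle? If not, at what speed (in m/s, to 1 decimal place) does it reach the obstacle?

36 km/h ÷ 3.6 = 10.0000 m/s.
a = 0.34 × 9.8 = 3.332 m/s².
Reaction distance = 10.0000 × 0.63 = 6.300 m.
Braking distance needed to stop: v²/(2a) = 100.000 / 6.664 = 15.006 m, so total needed = 6.300 + 15.006 = 21.306 m > 14 m — it cannot stop.
Distance remaining when braking begins: 14 − 6.300 = 7.700 m.
v² = v₀² − 2a·d = 100.000 − 2 × 3.332 × 7.700 = 48.687 m²/s².
v = √48.687 = 6.978 m/s.

No — it strikes the obstacle at 7.0 m/s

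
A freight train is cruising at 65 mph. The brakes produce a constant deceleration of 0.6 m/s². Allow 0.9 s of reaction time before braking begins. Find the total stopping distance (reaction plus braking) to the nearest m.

65 mph × 0.44704 = 29.0576 m/s.
Reaction distance = v·t_r = 29.0576 × 0.9 = 26.152 m.
Braking distance = v²/(2a) = 29.0576² / (2 × 0.600) = 844.344 / 1.200 = 703.620 m.
Total = 26.152 + 703.620 = 729.772 m.

Total stopping distance ≈ 730 m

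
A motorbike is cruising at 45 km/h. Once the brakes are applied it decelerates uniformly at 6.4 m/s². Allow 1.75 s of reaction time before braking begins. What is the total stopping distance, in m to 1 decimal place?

45 km/h ÷ 3.6 = 12.5000 m/s.
Reaction distance = v·t_r = 12.5000 × 1.75 = 21.875 m.
Braking distance = v²/(2a) = 12.5000² / (2 × 6.400) = 156.250 / 12.800 = 12.207 m.
Total = 21.875 + 12.207 = 34.082 m.

Total stopping distance ≈ 34.1 m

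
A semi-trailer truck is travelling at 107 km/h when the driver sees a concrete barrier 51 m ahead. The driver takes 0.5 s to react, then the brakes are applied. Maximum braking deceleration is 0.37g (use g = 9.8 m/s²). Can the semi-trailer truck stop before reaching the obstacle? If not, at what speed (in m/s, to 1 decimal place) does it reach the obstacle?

107 km/h ÷ 3.6 = 29.7222 m/s.
a = 0.37 × 9.8 = 3.626 m/s².
Reaction distance = 29.7222 × 0.5 = 14.861 m.
Braking distance needed to stop: v²/(2a) = 883.409 / 7.252 = 121.816 m, so total needed = 14.861 + 121.816 = 136.677 m > 51 m — it cannot stop.
Distance remaining when braking begins: 51 − 14.861 = 36.139 m.
v² = v₀² − 2a·d = 883.409 − 2 × 3.626 × 36.139 = 621.329 m²/s².
v = √621.329 = 24.926 m/s.

No — it strikes the obstacle at 24.9 m/s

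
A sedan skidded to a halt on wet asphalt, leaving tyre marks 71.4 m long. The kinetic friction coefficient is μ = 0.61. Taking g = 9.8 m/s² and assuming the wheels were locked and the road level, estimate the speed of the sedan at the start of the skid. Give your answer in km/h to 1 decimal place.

Deceleration a = μg = 0.61 × 9.8 = 5.978 m/s².
v = √(2a·d) = √(2 × 5.978 × 71.4) = √853.658 = 29.2174 m/s.
= 29.2174 × 3.6 = 105.183 km/h.

Initial speed ≈ 105.2 km/h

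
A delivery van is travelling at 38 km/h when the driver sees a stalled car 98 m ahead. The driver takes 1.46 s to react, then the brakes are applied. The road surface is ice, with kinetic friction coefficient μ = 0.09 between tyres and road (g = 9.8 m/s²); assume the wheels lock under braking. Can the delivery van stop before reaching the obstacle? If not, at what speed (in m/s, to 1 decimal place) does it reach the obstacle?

Yes — it stops about 19.4 m short of the obstacle, so it never reaches it

38 km/h ÷ 3.6 = 10.5556 m/s.
a = μg = 0.09 × 9.8 = 0.882 m/s².
Reaction distance = 10.5556 × 1.46 = 15.411 m.
Braking distance = v²/(2a) = 111.421 / 1.764 = 63.164 m.
Total stopping distance = 15.411 + 63.164 = 78.575 m, vs 98 m available — it stops with 98 − 78.575 = 19.425 m to spare.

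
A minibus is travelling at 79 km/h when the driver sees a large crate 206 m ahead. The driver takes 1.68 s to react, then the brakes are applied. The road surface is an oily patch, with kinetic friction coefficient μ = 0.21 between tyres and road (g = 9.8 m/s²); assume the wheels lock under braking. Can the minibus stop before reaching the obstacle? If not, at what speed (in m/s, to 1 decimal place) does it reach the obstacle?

Yes — it stops about 52.1 m short of the obstacle, so it never reaches it

79 km/h ÷ 3.6 = 21.9444 m/s.
a = μg = 0.21 × 9.8 = 2.058 m/s².
Reaction distance = 21.9444 × 1.68 = 36.867 m.
Braking distance = v²/(2a) = 481.557 / 4.116 = 116.996 m.
Total stopping distance = 36.867 + 116.996 = 153.863 m, vs 206 m available — it stops with 206 − 153.863 = 52.137 m to spare.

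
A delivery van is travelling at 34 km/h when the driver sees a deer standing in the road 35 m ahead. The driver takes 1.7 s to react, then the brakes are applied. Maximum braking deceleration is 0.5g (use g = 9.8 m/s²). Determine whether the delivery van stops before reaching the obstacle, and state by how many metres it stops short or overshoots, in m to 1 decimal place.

34 km/h ÷ 3.6 = 9.4444 m/s.
a = 0.5 × 9.8 = 4.900 m/s².
Reaction distance = 9.4444 × 1.7 = 16.055 m.
Braking distance = v²/(2a) = 89.197 / 9.800 = 9.102 m.
Total stopping distance = 16.055 + 9.102 = 25.157 m, vs 35 m available — it stops with 35 − 25.157 = 9.843 m to spare.

Yes — it stops 9.8 m short of the obstacle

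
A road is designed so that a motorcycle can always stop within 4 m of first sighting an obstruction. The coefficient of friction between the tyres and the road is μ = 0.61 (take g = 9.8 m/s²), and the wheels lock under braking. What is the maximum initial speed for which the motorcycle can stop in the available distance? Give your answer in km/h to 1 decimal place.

a = μg = 0.61 × 9.8 = 5.978 m/s².
v²/(2a) = d ⇒ v = √(2 × 5.978 × 4) = √47.82 = 6.9152 m/s.
6.9152 m/s × 3.6 = 24.895 km/h.

Maximum speed ≈ 24.9 km/h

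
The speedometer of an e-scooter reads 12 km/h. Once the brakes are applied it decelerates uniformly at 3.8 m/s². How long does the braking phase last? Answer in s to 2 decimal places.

12 km/h ÷ 3.6 = 3.3333 m/s.
Braking time = v/a = 3.3333 / 3.800 = 0.877 s.

Braking time ≈ 0.88 s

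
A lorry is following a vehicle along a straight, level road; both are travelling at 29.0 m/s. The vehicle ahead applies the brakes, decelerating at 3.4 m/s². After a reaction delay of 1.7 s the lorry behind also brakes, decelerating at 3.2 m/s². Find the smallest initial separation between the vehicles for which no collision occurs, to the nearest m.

Minimum gap ≈ 57 m

Leader travels v²/(2a_L) = 841.000 / 6.800 = 123.676 m before stopping.
Follower covers v·t_r = 29.0000 × 1.7 = 49.300 m while reacting, then v²/(2a_F) = 841.000 / 6.400 = 131.406 m while braking, for a total of 49.300 + 131.406 = 180.706 m.
Since a_F ≤ a_L and the follower starts braking later, the follower is never slower than the leader, so the closest approach is when both have stopped.
Minimum gap = 180.706 − 123.676 = 57.030 m.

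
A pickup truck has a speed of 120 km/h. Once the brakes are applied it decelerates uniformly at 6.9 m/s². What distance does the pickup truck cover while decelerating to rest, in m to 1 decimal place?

Braking distance ≈ 80.5 m

120 km/h ÷ 3.6 = 33.3333 m/s.
Braking distance = v²/(2a) = 33.3333² / (2 × 6.900) = 1111.109 / 13.800 = 80.515 m.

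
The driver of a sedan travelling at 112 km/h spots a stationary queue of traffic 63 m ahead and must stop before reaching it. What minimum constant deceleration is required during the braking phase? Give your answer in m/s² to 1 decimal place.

Required deceleration ≈ 7.7 m/s²

112 km/h ÷ 3.6 = 31.1111 m/s.
v² = 2a·d ⇒ a = v²/(2d) = 31.1111² / (2 × 63.000) = 967.901 / 126.000 = 7.6818 m/s².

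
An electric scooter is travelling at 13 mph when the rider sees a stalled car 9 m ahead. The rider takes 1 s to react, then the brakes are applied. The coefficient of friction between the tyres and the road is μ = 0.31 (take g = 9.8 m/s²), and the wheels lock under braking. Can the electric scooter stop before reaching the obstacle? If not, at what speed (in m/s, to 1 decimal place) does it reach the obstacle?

13 mph × 0.44704 = 5.8115 m/s.
a = μg = 0.31 × 9.8 = 3.038 m/s².
Reaction distance = 5.8115 × 1 = 5.811 m.
Braking distance needed to stop: v²/(2a) = 33.774 / 6.076 = 5.559 m, so total needed = 5.811 + 5.559 = 11.370 m > 9 m — it cannot stop.
Distance remaining when braking begins: 9 − 5.811 = 3.189 m.
v² = v₀² − 2a·d = 33.774 − 2 × 3.038 × 3.189 = 14.398 m²/s².
v = √14.398 = 3.794 m/s.

No — it strikes the obstacle at 3.8 m/s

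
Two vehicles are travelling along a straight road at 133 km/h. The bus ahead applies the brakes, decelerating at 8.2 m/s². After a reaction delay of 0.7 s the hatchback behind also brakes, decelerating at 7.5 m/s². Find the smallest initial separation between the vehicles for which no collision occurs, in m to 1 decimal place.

Minimum gap ≈ 33.6 m

133 km/h ÷ 3.6 = 36.9444 m/s.
Leader travels v²/(2a_L) = 1364.889 / 16.400 = 83.225 m before stopping.
Follower covers v·t_r = 36.9444 × 0.7 = 25.861 m while reacting, then v²/(2a_F) = 1364.889 / 15.000 = 90.993 m while braking, for a total of 25.861 + 90.993 = 116.854 m.
Since a_F ≤ a_L and the follower starts braking later, the follower is never slower than the leader, so the closest approach is when both have stopped.
Minimum gap = 116.854 − 83.225 = 33.629 m.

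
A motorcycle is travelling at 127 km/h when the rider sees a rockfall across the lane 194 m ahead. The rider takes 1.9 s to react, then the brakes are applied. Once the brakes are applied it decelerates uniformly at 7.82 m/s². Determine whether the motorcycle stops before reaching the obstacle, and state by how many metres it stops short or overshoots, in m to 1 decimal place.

Yes — it stops 47.4 m short of the obstacle

127 km/h ÷ 3.6 = 35.2778 m/s.
Reaction distance = 35.2778 × 1.9 = 67.028 m.
Braking distance = v²/(2a) = 1244.523 / 15.640 = 79.573 m.
Total stopping distance = 67.028 + 79.573 = 146.601 m, vs 194 m available — it stops with 194 − 146.601 = 47.399 m to spare.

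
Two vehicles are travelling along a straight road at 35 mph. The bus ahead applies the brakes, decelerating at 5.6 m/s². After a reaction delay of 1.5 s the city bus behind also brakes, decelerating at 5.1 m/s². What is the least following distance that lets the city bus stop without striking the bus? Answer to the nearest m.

35 mph × 0.44704 = 15.6464 m/s.
Leader travels v²/(2a_L) = 244.810 / 11.200 = 21.858 m before stopping.
Follower covers v·t_r = 15.6464 × 1.5 = 23.470 m while reacting, then v²/(2a_F) = 244.810 / 10.200 = 24.001 m while braking, for a total of 23.470 + 24.001 = 47.471 m.
Since a_F ≤ a_L and the follower starts braking later, the follower is never slower than the leader, so the closest approach is when both have stopped.
Minimum gap = 47.471 − 21.858 = 25.613 m.

Minimum gap ≈ 26 m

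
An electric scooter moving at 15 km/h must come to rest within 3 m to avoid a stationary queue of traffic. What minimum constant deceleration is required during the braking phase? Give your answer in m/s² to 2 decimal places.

15 km/h ÷ 3.6 = 4.1667 m/s.
v² = 2a·d ⇒ a = v²/(2d) = 4.1667² / (2 × 3.000) = 17.361 / 6.000 = 2.8935 m/s².

Required deceleration ≈ 2.89 m/s²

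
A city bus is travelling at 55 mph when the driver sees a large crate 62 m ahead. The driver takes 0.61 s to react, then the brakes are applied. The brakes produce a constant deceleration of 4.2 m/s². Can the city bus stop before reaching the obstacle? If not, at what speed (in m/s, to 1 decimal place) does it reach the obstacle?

No — it strikes the obstacle at 14.5 m/s

55 mph × 0.44704 = 24.5872 m/s.
Reaction distance = 24.5872 × 0.61 = 14.998 m.
Braking distance needed to stop: v²/(2a) = 604.530 / 8.400 = 71.968 m, so total needed = 14.998 + 71.968 = 86.966 m > 62 m — it cannot stop.
Distance remaining when braking begins: 62 − 14.998 = 47.002 m.
v² = v₀² − 2a·d = 604.530 − 2 × 4.200 × 47.002 = 209.713 m²/s².
v = √209.713 = 14.481 m/s.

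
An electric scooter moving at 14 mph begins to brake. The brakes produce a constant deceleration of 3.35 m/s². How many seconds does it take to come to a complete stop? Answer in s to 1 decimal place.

Braking time ≈ 1.9 s

14 mph × 0.44704 = 6.2586 m/s.
Braking time = v/a = 6.2586 / 3.350 = 1.868 s.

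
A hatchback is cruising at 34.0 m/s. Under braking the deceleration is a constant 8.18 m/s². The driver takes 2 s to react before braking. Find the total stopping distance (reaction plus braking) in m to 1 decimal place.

Total stopping distance ≈ 138.7 m

Reaction distance = v·t_r = 34.0000 × 2 = 68.000 m.
Braking distance = v²/(2a) = 34.0000² / (2 × 8.180) = 1156.000 / 16.360 = 70.660 m.
Total = 68.000 + 70.660 = 138.660 m.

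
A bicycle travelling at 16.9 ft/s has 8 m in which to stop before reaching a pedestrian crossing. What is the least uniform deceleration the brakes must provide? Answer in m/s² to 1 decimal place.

16.9 ft/s × 0.3048 = 5.1511 m/s.
v² = 2a·d ⇒ a = v²/(2d) = 5.1511² / (2 × 8.000) = 26.534 / 16.000 = 1.6584 m/s².

Required deceleration ≈ 1.7 m/s²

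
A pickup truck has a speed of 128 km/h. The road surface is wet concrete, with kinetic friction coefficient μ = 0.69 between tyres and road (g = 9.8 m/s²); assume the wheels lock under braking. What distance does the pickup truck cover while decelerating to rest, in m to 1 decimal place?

128 km/h ÷ 3.6 = 35.5556 m/s.
a = μg = 0.69 × 9.8 = 6.762 m/s².
Braking distance = v²/(2a) = 35.5556² / (2 × 6.762) = 1264.201 / 13.524 = 93.478 m.

Braking distance ≈ 93.5 m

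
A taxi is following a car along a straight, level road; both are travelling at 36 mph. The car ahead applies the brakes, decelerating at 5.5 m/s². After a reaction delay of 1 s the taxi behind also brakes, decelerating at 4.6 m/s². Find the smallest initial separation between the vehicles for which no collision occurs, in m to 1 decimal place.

Minimum gap ≈ 20.7 m

36 mph × 0.44704 = 16.0934 m/s.
Leader travels v²/(2a_L) = 258.998 / 11.000 = 23.545 m before stopping.
Follower covers v·t_r = 16.0934 × 1 = 16.093 m while reacting, then v²/(2a_F) = 258.998 / 9.200 = 28.152 m while braking, for a total of 16.093 + 28.152 = 44.245 m.
Since a_F ≤ a_L and the follower starts braking later, the follower is never slower than the leader, so the closest approach is when both have stopped.
Minimum gap = 44.245 − 23.545 = 20.700 m.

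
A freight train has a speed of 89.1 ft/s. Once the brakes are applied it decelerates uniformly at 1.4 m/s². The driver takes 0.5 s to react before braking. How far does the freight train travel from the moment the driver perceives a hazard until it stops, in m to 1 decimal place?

89.1 ft/s × 0.3048 = 27.1577 m/s.
Reaction distance = v·t_r = 27.1577 × 0.5 = 13.579 m.
Braking distance = v²/(2a) = 27.1577² / (2 × 1.400) = 737.541 / 2.800 = 263.408 m.
Total = 13.579 + 263.408 = 276.987 m.

Total stopping distance ≈ 277.0 m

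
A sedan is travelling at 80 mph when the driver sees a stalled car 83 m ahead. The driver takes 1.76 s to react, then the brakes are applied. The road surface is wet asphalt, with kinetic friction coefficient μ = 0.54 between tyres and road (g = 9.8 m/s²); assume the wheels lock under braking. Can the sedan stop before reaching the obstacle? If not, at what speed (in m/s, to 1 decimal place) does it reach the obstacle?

No — it strikes the obstacle at 32.7 m/s

80 mph × 0.44704 = 35.7632 m/s.
a = μg = 0.54 × 9.8 = 5.292 m/s².
Reaction distance = 35.7632 × 1.76 = 62.943 m.
Braking distance needed to stop: v²/(2a) = 1279.006 / 10.584 = 120.843 m, so total needed = 62.943 + 120.843 = 183.786 m > 83 m — it cannot stop.
Distance remaining when braking begins: 83 − 62.943 = 20.057 m.
v² = v₀² − 2a·d = 1279.006 − 2 × 5.292 × 20.057 = 1066.723 m²/s².
v = √1066.723 = 32.661 m/s.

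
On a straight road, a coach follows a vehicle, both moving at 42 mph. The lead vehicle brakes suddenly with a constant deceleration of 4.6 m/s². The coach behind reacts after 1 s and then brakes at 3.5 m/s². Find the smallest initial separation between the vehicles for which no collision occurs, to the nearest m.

Minimum gap ≈ 31 m

42 mph × 0.44704 = 18.7757 m/s.
Leader travels v²/(2a_L) = 352.527 / 9.200 = 38.318 m before stopping.
Follower covers v·t_r = 18.7757 × 1 = 18.776 m while reacting, then v²/(2a_F) = 352.527 / 7.000 = 50.361 m while braking, for a total of 18.776 + 50.361 = 69.137 m.
Since a_F ≤ a_L and the follower starts braking later, the follower is never slower than the leader, so the closest approach is when both have stopped.
Minimum gap = 69.137 − 38.318 = 30.819 m.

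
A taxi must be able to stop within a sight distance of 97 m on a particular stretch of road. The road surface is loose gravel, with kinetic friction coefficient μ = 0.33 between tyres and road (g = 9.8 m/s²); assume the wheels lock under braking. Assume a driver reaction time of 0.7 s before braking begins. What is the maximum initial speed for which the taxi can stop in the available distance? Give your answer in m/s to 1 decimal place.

Maximum speed ≈ 22.9 m/s

a = μg = 0.33 × 9.8 = 3.234 m/s².
Stopping distance: v·t_r + v²/(2a) = 97 with t_r = 0.7 s and a = 3.234 m/s².
So v² + 4.528 v − 627.40 = 0.
Positive root: v = −a·t_r + √((a·t_r)² + 2a·d) = −2.264 + √(5.126 + 627.40) = 22.8861 m/s.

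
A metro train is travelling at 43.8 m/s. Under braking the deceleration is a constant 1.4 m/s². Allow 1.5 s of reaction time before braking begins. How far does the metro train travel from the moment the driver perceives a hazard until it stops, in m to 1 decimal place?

Total stopping distance ≈ 750.9 m

Reaction distance = v·t_r = 43.8000 × 1.5 = 65.700 m.
Braking distance = v²/(2a) = 43.8000² / (2 × 1.400) = 1918.440 / 2.800 = 685.157 m.
Total = 65.700 + 685.157 = 750.857 m.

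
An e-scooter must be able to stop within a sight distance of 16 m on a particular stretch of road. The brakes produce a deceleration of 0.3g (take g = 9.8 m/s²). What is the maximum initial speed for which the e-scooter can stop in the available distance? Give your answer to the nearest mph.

Maximum speed ≈ 22 mph

a = 0.3 × 9.8 = 2.940 m/s².
v²/(2a) = d ⇒ v = √(2 × 2.940 × 16) = √94.08 = 9.6995 m/s.
9.6995 m/s ÷ 0.44704 = 21.697 mph.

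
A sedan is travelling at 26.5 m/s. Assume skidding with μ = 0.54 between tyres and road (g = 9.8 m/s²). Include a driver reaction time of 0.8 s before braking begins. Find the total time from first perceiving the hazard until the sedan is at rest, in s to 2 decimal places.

a = μg = 0.54 × 9.8 = 5.292 m/s².
Braking time = v/a = 26.5000 / 5.292 = 5.008 s.
Total = 0.8 + 5.008 = 5.808 s.

Total time ≈ 5.81 s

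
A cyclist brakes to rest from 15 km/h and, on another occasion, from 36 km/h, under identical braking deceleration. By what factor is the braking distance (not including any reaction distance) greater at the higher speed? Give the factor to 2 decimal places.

Braking distance d = v²/(2a), so with a fixed, d ∝ v².
Factor = (36/15)² = 2.4000² = 5.7600.

Factor ≈ 5.76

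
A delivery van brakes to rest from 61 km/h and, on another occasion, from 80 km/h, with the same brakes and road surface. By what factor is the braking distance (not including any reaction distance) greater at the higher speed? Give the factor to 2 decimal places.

Factor ≈ 1.72

Braking distance d = v²/(2a), so with a fixed, d ∝ v².
Factor = (80/61)² = 1.3115² = 1.7200.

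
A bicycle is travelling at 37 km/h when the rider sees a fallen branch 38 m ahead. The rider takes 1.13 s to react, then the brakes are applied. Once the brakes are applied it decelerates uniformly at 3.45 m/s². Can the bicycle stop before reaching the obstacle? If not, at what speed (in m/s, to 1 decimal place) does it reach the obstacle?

Yes — it stops about 11.1 m short of the obstacle, so it never reaches it

37 km/h ÷ 3.6 = 10.2778 m/s.
Reaction distance = 10.2778 × 1.13 = 11.614 m.
Braking distance = v²/(2a) = 105.633 / 6.900 = 15.309 m.
Total stopping distance = 11.614 + 15.309 = 26.923 m, vs 38 m available — it stops with 38 − 26.923 = 11.077 m to spare.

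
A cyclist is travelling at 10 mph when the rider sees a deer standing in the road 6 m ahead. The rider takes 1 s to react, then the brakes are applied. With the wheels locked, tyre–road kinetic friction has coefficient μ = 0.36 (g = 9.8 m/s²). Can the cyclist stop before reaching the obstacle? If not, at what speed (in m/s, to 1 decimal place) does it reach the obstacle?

No — it strikes the obstacle at 3.0 m/s

10 mph × 0.44704 = 4.4704 m/s.
a = μg = 0.36 × 9.8 = 3.528 m/s².
Reaction distance = 4.4704 × 1 = 4.470 m.
Braking distance needed to stop: v²/(2a) = 19.984 / 7.056 = 2.832 m, so total needed = 4.470 + 2.832 = 7.302 m > 6 m — it cannot stop.
Distance remaining when braking begins: 6 − 4.470 = 1.530 m.
v² = v₀² − 2a·d = 19.984 − 2 × 3.528 × 1.530 = 9.188 m²/s².
v = √9.188 = 3.031 m/s.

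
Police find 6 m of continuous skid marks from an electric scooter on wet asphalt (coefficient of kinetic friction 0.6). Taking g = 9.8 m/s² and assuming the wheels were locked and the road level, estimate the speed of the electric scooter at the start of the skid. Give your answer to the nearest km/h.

Deceleration a = μg = 0.6 × 9.8 = 5.880 m/s².
v = √(2a·d) = √(2 × 5.880 × 6) = √70.560 = 8.4000 m/s.
= 8.4000 × 3.6 = 30.240 km/h.

Initial speed ≈ 30 km/h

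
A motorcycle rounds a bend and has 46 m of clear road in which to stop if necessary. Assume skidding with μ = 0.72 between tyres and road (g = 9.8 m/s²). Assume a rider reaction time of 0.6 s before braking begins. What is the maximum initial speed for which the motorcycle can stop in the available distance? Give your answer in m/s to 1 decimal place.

Maximum speed ≈ 21.6 m/s

a = μg = 0.72 × 9.8 = 7.056 m/s².
Stopping distance: v·t_r + v²/(2a) = 46 with t_r = 0.6 s and a = 7.056 m/s².
So v² + 8.467 v − 649.15 = 0.
Positive root: v = −a·t_r + √((a·t_r)² + 2a·d) = −4.234 + √(17.927 + 649.15) = 21.5938 m/s.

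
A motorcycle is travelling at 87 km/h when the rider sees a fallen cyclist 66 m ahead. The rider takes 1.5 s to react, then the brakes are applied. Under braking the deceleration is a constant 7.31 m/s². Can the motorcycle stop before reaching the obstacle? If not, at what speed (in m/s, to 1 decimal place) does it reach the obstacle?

No — it strikes the obstacle at 12.2 m/s

87 km/h ÷ 3.6 = 24.1667 m/s.
Reaction distance = 24.1667 × 1.5 = 36.250 m.
Braking distance needed to stop: v²/(2a) = 584.029 / 14.620 = 39.947 m, so total needed = 36.250 + 39.947 = 76.197 m > 66 m — it cannot stop.
Distance remaining when braking begins: 66 − 36.250 = 29.750 m.
v² = v₀² − 2a·d = 584.029 − 2 × 7.310 × 29.750 = 149.084 m²/s².
v = √149.084 = 12.210 m/s.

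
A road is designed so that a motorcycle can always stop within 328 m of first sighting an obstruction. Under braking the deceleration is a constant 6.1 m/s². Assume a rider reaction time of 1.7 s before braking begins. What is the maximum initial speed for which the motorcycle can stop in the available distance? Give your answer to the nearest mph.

Maximum speed ≈ 120 mph

Stopping distance: v·t_r + v²/(2a) = 328 with t_r = 1.7 s and a = 6.100 m/s².
So v² + 20.740 v − 4001.60 = 0.
Positive root: v = −a·t_r + √((a·t_r)² + 2a·d) = −10.370 + √(107.537 + 4001.60) = 53.7326 m/s.
53.7326 m/s ÷ 0.44704 = 120.196 mph.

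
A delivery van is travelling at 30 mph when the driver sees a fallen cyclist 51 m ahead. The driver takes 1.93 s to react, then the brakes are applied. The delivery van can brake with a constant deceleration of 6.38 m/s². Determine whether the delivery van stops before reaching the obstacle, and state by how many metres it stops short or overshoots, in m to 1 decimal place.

Yes — it stops 11.0 m short of the obstacle

30 mph × 0.44704 = 13.4112 m/s.
Reaction distance = 13.4112 × 1.93 = 25.884 m.
Braking distance = v²/(2a) = 179.860 / 12.760 = 14.096 m.
Total stopping distance = 25.884 + 14.096 = 39.980 m, vs 51 m available — it stops with 51 − 39.980 = 11.020 m to spare.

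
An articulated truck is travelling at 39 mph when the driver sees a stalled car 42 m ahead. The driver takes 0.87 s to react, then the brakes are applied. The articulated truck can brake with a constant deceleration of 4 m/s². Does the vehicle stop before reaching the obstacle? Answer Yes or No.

No

39 mph × 0.44704 = 17.4346 m/s.
Reaction distance = 17.4346 × 0.87 = 15.168 m.
Braking distance = v²/(2a) = 303.965 / 8.000 = 37.996 m.
Total stopping distance = 15.168 + 37.996 = 53.164 m, vs 42 m available — it cannot stop in time and overshoots by 53.164 − 42 = 11.164 m.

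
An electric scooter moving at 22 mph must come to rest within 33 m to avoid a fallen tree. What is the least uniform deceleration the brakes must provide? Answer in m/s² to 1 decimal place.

Required deceleration ≈ 1.5 m/s²

22 mph × 0.44704 = 9.8349 m/s.
v² = 2a·d ⇒ a = v²/(2d) = 9.8349² / (2 × 33.000) = 96.725 / 66.000 = 1.4655 m/s².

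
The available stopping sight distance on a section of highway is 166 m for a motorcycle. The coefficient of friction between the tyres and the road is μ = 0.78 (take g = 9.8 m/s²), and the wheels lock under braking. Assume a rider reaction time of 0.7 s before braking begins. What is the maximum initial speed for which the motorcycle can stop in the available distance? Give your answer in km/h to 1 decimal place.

a = μg = 0.78 × 9.8 = 7.644 m/s².
Stopping distance: v·t_r + v²/(2a) = 166 with t_r = 0.7 s and a = 7.644 m/s².
So v² + 10.702 v − 2537.81 = 0.
Positive root: v = −a·t_r + √((a·t_r)² + 2a·d) = −5.351 + √(28.633 + 2537.81) = 45.3091 m/s.
45.3091 m/s × 3.6 = 163.113 km/h.

Maximum speed ≈ 163.1 km/h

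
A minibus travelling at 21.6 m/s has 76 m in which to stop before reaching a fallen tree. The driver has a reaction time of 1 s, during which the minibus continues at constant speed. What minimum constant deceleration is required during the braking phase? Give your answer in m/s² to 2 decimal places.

Distance covered during reaction = 21.6000 × 1 = 21.600 m.
Distance available for braking: 76 − 21.600 = 54.400 m.
v² = 2a·d ⇒ a = v²/(2d) = 21.6000² / (2 × 54.400) = 466.560 / 108.800 = 4.2882 m/s².

Required deceleration ≈ 4.29 m/s²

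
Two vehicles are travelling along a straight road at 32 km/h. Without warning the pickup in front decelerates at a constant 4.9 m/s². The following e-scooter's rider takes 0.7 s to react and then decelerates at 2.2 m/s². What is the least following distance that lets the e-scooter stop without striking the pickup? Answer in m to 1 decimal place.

32 km/h ÷ 3.6 = 8.8889 m/s.
Leader travels v²/(2a_L) = 79.013 / 9.800 = 8.063 m before stopping.
Follower covers v·t_r = 8.8889 × 0.7 = 6.222 m while reacting, then v²/(2a_F) = 79.013 / 4.400 = 17.957 m while braking, for a total of 6.222 + 17.957 = 24.179 m.
Since a_F ≤ a_L and the follower starts braking later, the follower is never slower than the leader, so the closest approach is when both have stopped.
Minimum gap = 24.179 − 8.063 = 16.116 m.

Minimum gap ≈ 16.1 m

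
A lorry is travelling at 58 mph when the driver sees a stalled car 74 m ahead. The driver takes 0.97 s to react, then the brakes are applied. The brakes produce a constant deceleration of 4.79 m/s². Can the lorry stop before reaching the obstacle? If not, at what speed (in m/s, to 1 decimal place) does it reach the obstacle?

No — it strikes the obstacle at 14.3 m/s

58 mph × 0.44704 = 25.9283 m/s.
Reaction distance = 25.9283 × 0.97 = 25.150 m.
Braking distance needed to stop: v²/(2a) = 672.277 / 9.580 = 70.175 m, so total needed = 25.150 + 70.175 = 95.325 m > 74 m — it cannot stop.
Distance remaining when braking begins: 74 − 25.150 = 48.850 m.
v² = v₀² − 2a·d = 672.277 − 2 × 4.790 × 48.850 = 204.294 m²/s².
v = √204.294 = 14.293 m/s.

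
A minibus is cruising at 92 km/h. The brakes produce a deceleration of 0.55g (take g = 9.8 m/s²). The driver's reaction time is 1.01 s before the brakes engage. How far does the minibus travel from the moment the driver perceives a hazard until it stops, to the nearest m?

92 km/h ÷ 3.6 = 25.5556 m/s.
a = 0.55 × 9.8 = 5.390 m/s².
Reaction distance = v·t_r = 25.5556 × 1.01 = 25.811 m.
Braking distance = v²/(2a) = 25.5556² / (2 × 5.390) = 653.089 / 10.780 = 60.583 m.
Total = 25.811 + 60.583 = 86.394 m.

Total stopping distance ≈ 86 m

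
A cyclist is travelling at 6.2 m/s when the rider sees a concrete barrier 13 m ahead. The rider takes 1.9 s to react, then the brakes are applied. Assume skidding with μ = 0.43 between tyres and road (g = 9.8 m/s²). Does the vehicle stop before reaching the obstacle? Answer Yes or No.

a = μg = 0.43 × 9.8 = 4.214 m/s².
Reaction distance = 6.2000 × 1.9 = 11.780 m.
Braking distance = v²/(2a) = 38.440 / 8.428 = 4.561 m.
Total stopping distance = 11.780 + 4.561 = 16.341 m, vs 13 m available — it cannot stop in time and overshoots by 16.341 − 13 = 3.341 m.

No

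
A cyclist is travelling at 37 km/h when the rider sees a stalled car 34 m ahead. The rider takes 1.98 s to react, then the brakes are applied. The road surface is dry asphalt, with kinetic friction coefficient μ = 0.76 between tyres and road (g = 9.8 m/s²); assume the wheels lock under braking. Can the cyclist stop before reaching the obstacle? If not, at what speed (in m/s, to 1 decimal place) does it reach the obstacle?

Yes — it stops about 6.6 m short of the obstacle, so it never reaches it

37 km/h ÷ 3.6 = 10.2778 m/s.
a = μg = 0.76 × 9.8 = 7.448 m/s².
Reaction distance = 10.2778 × 1.98 = 20.350 m.
Braking distance = v²/(2a) = 105.633 / 14.896 = 7.091 m.
Total stopping distance = 20.350 + 7.091 = 27.441 m, vs 34 m available — it stops with 34 − 27.441 = 6.559 m to spare.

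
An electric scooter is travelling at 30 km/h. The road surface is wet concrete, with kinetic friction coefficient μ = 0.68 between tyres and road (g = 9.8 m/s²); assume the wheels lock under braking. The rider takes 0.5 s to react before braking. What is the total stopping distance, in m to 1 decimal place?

Total stopping distance ≈ 9.4 m

30 km/h ÷ 3.6 = 8.3333 m/s.
a = μg = 0.68 × 9.8 = 6.664 m/s².
Reaction distance = v·t_r = 8.3333 × 0.5 = 4.167 m.
Braking distance = v²/(2a) = 8.3333² / (2 × 6.664) = 69.444 / 13.328 = 5.210 m.
Total = 4.167 + 5.210 = 9.377 m.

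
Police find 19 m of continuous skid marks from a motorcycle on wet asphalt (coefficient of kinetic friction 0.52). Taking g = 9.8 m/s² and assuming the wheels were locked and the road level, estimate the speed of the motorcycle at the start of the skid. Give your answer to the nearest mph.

Initial speed ≈ 31 mph

Deceleration a = μg = 0.52 × 9.8 = 5.096 m/s².
v = √(2a·d) = √(2 × 5.096 × 19) = √193.648 = 13.9157 m/s.
= 13.9157 ÷ 0.44704 = 31.129 mph.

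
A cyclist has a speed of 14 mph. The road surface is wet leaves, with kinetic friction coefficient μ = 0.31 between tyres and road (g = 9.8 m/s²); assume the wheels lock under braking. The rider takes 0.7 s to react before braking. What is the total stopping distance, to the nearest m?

14 mph × 0.44704 = 6.2586 m/s.
a = μg = 0.31 × 9.8 = 3.038 m/s².
Reaction distance = v·t_r = 6.2586 × 0.7 = 4.381 m.
Braking distance = v²/(2a) = 6.2586² / (2 × 3.038) = 39.170 / 6.076 = 6.447 m.
Total = 4.381 + 6.447 = 10.828 m.

Total stopping distance ≈ 11 m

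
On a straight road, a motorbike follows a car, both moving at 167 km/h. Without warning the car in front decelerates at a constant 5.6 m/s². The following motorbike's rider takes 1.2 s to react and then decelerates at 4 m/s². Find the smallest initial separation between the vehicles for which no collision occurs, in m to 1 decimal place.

167 km/h ÷ 3.6 = 46.3889 m/s.
Leader travels v²/(2a_L) = 2151.930 / 11.200 = 192.137 m before stopping.
Follower covers v·t_r = 46.3889 × 1.2 = 55.667 m while reacting, then v²/(2a_F) = 2151.930 / 8.000 = 268.991 m while braking, for a total of 55.667 + 268.991 = 324.658 m.
Since a_F ≤ a_L and the follower starts braking later, the follower is never slower than the leader, so the closest approach is when both have stopped.
Minimum gap = 324.658 − 192.137 = 132.521 m.

Minimum gap ≈ 132.5 m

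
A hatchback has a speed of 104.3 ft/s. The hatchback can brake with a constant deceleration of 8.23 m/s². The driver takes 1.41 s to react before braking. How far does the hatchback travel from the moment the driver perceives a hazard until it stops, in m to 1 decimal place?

104.3 ft/s × 0.3048 = 31.7906 m/s.
Reaction distance = v·t_r = 31.7906 × 1.41 = 44.825 m.
Braking distance = v²/(2a) = 31.7906² / (2 × 8.230) = 1010.642 / 16.460 = 61.400 m.
Total = 44.825 + 61.400 = 106.225 m.

Total stopping distance ≈ 106.2 m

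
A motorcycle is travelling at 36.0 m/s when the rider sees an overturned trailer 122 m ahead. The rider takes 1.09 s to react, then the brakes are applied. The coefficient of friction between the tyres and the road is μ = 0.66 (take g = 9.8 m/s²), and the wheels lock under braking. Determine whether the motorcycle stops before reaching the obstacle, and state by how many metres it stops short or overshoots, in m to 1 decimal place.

a = μg = 0.66 × 9.8 = 6.468 m/s².
Reaction distance = 36.0000 × 1.09 = 39.240 m.
Braking distance = v²/(2a) = 1296.000 / 12.936 = 100.186 m.
Total stopping distance = 39.240 + 100.186 = 139.426 m, vs 122 m available — it cannot stop in time and overshoots by 139.426 − 122 = 17.426 m.

No — it overshoots by 17.4 m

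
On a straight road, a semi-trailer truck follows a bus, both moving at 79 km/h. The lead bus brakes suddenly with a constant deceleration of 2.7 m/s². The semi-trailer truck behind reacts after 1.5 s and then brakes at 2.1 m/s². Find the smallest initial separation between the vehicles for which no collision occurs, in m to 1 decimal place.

Minimum gap ≈ 58.4 m

79 km/h ÷ 3.6 = 21.9444 m/s.
Leader travels v²/(2a_L) = 481.557 / 5.400 = 89.177 m before stopping.
Follower covers v·t_r = 21.9444 × 1.5 = 32.917 m while reacting, then v²/(2a_F) = 481.557 / 4.200 = 114.656 m while braking, for a total of 32.917 + 114.656 = 147.573 m.
Since a_F ≤ a_L and the follower starts braking later, the follower is never slower than the leader, so the closest approach is when both have stopped.
Minimum gap = 147.573 − 89.177 = 58.396 m.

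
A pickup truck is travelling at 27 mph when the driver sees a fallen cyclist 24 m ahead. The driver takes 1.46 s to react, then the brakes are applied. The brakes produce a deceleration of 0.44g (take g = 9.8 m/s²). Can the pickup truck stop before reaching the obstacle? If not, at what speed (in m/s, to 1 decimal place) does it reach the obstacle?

27 mph × 0.44704 = 12.0701 m/s.
a = 0.44 × 9.8 = 4.312 m/s².
Reaction distance = 12.0701 × 1.46 = 17.622 m.
Braking distance needed to stop: v²/(2a) = 145.687 / 8.624 = 16.893 m, so total needed = 17.622 + 16.893 = 34.515 m > 24 m — it cannot stop.
Distance remaining when braking begins: 24 − 17.622 = 6.378 m.
v² = v₀² − 2a·d = 145.687 − 2 × 4.312 × 6.378 = 90.683 m²/s².
v = √90.683 = 9.523 m/s.

No — it strikes the obstacle at 9.5 m/s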